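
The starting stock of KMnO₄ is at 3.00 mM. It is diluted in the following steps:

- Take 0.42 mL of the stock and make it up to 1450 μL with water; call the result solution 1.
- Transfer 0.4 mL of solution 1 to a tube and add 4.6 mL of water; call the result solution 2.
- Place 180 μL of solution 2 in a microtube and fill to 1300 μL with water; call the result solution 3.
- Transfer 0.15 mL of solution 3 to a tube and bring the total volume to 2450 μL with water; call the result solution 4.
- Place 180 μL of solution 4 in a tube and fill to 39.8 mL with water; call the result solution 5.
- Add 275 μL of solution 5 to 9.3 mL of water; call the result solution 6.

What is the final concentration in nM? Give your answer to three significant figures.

Step 1: 0.42 mL brought to 1450 μL → factor 1.45/0.42 = 3.4524
Step 2: 0.4 mL + 4.6 mL = 5 mL total → factor 5/0.4 = 12.5
Step 3: 180 μL brought to 1300 μL → factor 1300/180 = 7.2222
Step 4: 0.15 mL brought to 2450 μL → factor 2.45/0.15 = 16.333
Step 5: 180 μL brought to 39.8 mL → factor 39800/180 = 221.11
Step 6: 275 μL + 9.3 mL = 9575 μL total → factor 9575/275 = 34.818
Overall dilution factor = 3.4524 × 12.5 × 7.2222 × 16.333 × 221.11 × 34.818 = 3.9191 × 10^7
Final = 3.00 mM / 3.9191 × 10^7 = 7.655 × 10^-8 mM = 0.0765 nM

0.0765 nM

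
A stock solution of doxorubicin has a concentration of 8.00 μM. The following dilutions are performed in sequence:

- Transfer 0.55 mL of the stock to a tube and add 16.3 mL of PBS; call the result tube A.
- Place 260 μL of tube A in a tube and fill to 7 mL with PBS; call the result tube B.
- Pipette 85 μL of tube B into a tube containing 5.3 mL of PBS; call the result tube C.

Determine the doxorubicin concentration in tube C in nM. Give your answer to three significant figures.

Step 1: 0.55 mL + 16.3 mL = 16.85 mL total → factor 16.85/0.55 = 30.636
Step 2: 260 μL brought to 7 mL → factor 7000/260 = 26.923
Step 3: 85 μL + 5.3 mL = 5385 μL total → factor 5385/85 = 63.353
Overall dilution factor = 30.636 × 26.923 × 63.353 = 52255
Final = 8.00 μM / 52255 = 0.0001531 μM = 0.153 nM

0.153 nM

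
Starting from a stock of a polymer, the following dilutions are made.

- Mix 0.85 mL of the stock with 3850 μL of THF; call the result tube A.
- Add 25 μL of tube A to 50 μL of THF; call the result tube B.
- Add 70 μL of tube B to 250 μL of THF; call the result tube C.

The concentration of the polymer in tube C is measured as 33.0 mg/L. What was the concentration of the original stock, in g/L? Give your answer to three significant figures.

2.50 g/L

Step 1: 0.85 mL + 3850 μL = 4.7 mL total → factor 4.7/0.85 = 5.5294
Step 2: 25 μL + 50 μL = 75 μL total → factor 75/25 = 3
Step 3: 70 μL + 250 μL = 320 μL total → factor 320/70 = 4.5714
Overall dilution factor = 5.5294 × 3 × 4.5714 = 75.832
Stock = 33.0 mg/L × 75.832 = 2502 mg/L = 2.50 g/L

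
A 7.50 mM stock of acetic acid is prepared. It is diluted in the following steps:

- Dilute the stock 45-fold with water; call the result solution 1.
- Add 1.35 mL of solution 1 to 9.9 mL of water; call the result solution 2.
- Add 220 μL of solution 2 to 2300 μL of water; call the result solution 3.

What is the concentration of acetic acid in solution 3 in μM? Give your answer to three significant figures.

1.75 μM

Step 1: 45-fold → factor 45
Step 2: 1.35 mL + 9.9 mL = 11.25 mL total → factor 11.25/1.35 = 8.3333
Step 3: 220 μL + 2300 μL = 2520 μL total → factor 2520/220 = 11.455
Overall dilution factor = 45 × 8.3333 × 11.455 = 4295.5
Final = 7.50 mM / 4295.5 = 0.001746 mM = 1.75 μM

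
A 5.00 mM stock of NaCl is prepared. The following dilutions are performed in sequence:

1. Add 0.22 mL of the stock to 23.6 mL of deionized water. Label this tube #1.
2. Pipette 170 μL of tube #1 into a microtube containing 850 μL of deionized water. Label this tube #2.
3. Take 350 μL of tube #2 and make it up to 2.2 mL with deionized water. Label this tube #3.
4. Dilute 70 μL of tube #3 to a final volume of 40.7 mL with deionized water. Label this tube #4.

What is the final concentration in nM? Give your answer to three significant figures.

2.11 nM

Step 1: 0.22 mL + 23.6 mL = 23.82 mL total → factor 23.82/0.22 = 108.27
Step 2: 170 μL + 850 μL = 1020 μL total → factor 1020/170 = 6
Step 3: 350 μL brought to 2.2 mL → factor 2200/350 = 6.2857
Step 4: 70 μL brought to 40.7 mL → factor 40700/70 = 581.43
Overall dilution factor = 108.27 × 6 × 6.2857 × 581.43 = 2.3742 × 10^6
Final = 5.00 mM / 2.3742 × 10^6 = 2.106 × 10^-6 mM = 2.11 nM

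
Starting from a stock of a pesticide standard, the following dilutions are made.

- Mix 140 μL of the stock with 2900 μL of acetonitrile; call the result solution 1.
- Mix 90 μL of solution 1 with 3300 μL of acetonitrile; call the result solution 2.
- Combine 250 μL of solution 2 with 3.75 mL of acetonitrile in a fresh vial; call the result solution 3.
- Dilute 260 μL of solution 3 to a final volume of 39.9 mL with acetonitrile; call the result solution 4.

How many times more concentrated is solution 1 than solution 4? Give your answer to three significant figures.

9.25 × 10^4

Step 1: 140 μL + 2900 μL = 3040 μL total → factor 3040/140 = 21.714
Step 2: 90 μL + 3300 μL = 3390 μL total → factor 3390/90 = 37.667
Step 3: 250 μL + 3.75 mL = 4000 μL total → factor 4000/250 = 16
Step 4: 260 μL brought to 39.9 mL → factor 39900/260 = 153.46
Dilution factor to solution 1 = 21.714; to solution 4 = 2.0083 × 10^6
[solution 1]/[solution 4] = (factor to solution 4)/(factor to solution 1) = 2.0083 × 10^6/21.714 = 9.25 × 10^4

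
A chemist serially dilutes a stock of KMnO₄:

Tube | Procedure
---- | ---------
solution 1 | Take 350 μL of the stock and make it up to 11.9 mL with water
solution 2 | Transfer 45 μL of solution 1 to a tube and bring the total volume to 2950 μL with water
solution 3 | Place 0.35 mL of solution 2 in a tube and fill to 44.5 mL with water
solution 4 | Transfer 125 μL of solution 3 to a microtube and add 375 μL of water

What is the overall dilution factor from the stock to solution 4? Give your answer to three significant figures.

1.13 × 10^6

Step 1: 350 μL brought to 11.9 mL → factor 11900/350 = 34
Step 2: 45 μL brought to 2950 μL → factor 2950/45 = 65.556
Step 3: 0.35 mL brought to 44.5 mL → factor 44.5/0.35 = 127.14
Step 4: 125 μL + 375 μL = 500 μL total → factor 500/125 = 4
Overall dilution factor = 34 × 65.556 × 127.14 × 4 = 1.1335 × 10^6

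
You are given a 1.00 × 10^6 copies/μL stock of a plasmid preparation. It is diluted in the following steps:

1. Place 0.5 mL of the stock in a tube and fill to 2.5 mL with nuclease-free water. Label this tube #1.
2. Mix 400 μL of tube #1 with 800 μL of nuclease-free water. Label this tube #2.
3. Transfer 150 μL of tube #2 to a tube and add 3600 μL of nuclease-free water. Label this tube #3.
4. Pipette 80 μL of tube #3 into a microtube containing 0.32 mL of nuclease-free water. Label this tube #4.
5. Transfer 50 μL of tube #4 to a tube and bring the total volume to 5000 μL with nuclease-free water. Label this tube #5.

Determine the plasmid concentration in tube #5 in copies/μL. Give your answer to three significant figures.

5.33 copies/μL

Step 1: 0.5 mL brought to 2.5 mL → factor 2.5/0.5 = 5
Step 2: 400 μL + 800 μL = 1200 μL total → factor 1200/400 = 3
Step 3: 150 μL + 3600 μL = 3750 μL total → factor 3750/150 = 25
Step 4: 80 μL + 0.32 mL = 400 μL total → factor 400/80 = 5
Step 5: 50 μL brought to 5000 μL → factor 5000/50 = 100
Overall dilution factor = 5 × 3 × 25 × 5 × 100 = 1.875 × 10^5
Final = 1.00 × 10^6 copies/μL / 1.875 × 10^5 = 5.33 copies/μL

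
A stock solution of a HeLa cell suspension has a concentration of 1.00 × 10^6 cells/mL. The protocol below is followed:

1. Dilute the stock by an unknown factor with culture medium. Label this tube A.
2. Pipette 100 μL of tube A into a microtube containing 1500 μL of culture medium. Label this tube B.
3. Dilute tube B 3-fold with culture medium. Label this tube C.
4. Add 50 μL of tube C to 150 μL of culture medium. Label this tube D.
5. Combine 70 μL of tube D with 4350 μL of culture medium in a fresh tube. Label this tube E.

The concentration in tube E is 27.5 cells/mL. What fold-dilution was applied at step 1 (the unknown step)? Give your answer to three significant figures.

3.00-fold

Step 1: unknown factor x
Step 2: 100 μL + 1500 μL = 1600 μL total → factor 1600/100 = 16
Step 3: 3-fold → factor 3
Step 4: 50 μL + 150 μL = 200 μL total → factor 200/50 = 4
Step 5: 70 μL + 4350 μL = 4420 μL total → factor 4420/70 = 63.143
Product of known-step factors = 12123
Overall factor = 1.00 × 10^6 cells/mL / (27.5 cells/mL) = 36364
x = 36364 / 12123 = 3.00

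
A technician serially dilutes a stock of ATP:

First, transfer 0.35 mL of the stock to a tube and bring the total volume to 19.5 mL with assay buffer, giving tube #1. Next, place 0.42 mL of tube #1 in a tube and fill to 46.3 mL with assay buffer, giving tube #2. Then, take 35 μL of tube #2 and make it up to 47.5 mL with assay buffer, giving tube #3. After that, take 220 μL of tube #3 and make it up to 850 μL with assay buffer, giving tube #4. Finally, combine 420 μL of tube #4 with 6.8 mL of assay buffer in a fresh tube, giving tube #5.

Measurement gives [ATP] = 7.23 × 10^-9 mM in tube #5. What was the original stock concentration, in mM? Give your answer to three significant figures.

4.00 mM

Step 1: 0.35 mL brought to 19.5 mL → factor 19.5/0.35 = 55.714
Step 2: 0.42 mL brought to 46.3 mL → factor 46.3/0.42 = 110.24
Step 3: 35 μL brought to 47.5 mL → factor 47500/35 = 1357.1
Step 4: 220 μL brought to 850 μL → factor 850/220 = 3.8636
Step 5: 420 μL + 6.8 mL = 7220 μL total → factor 7220/420 = 17.19
Overall dilution factor = 55.714 × 110.24 × 1357.1 × 3.8636 × 17.19 = 5.5362 × 10^8
Stock = 7.23 × 10^-9 mM × 5.5362 × 10^8 = 4.00 mM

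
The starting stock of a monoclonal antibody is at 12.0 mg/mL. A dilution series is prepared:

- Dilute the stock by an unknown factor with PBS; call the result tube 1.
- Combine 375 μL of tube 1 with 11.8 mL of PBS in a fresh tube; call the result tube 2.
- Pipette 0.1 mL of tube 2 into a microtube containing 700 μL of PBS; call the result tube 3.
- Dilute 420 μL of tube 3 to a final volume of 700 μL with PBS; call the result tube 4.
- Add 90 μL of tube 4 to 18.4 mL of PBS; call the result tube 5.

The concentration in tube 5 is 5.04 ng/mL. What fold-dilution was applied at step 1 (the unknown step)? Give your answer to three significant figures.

26.8-fold

Step 1: unknown factor x
Step 2: 375 μL + 11.8 mL = 12175 μL total → factor 12175/375 = 32.467
Step 3: 0.1 mL + 700 μL = 0.8 mL total → factor 0.8/0.1 = 8
Step 4: 420 μL brought to 700 μL → factor 700/420 = 1.6667
Step 5: 90 μL + 18.4 mL = 18490 μL total → factor 18490/90 = 205.44
Product of known-step factors = 88935
Overall factor = 12.0 mg/mL / (5.04 ng/mL) = 2.381 × 10^6
x = 2.381 × 10^6 / 88935 = 26.8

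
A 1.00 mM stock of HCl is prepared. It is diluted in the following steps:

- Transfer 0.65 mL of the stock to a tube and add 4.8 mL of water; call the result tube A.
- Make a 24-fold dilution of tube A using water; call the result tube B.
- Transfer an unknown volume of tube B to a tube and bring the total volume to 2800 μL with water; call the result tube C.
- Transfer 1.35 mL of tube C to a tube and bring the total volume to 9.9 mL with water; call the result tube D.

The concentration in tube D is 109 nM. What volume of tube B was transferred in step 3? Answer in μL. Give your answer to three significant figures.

Step 1: 0.65 mL + 4.8 mL = 5.45 mL total → factor 5.45/0.65 = 8.3846
Step 2: 24-fold → factor 24
Step 3: v brought to 2800 μL → factor = 2800 μL/v
Step 4: 1.35 mL brought to 9.9 mL → factor 9.9/1.35 = 7.3333
Product of known-step factors = 1475.7
Overall factor = 1.00 mM / (109 nM) = 9174.3
Step-3 factor = 9174.3 / 1475.7 = 6.217
v = 2800 μL / 6.217 = 450 μL

450 μL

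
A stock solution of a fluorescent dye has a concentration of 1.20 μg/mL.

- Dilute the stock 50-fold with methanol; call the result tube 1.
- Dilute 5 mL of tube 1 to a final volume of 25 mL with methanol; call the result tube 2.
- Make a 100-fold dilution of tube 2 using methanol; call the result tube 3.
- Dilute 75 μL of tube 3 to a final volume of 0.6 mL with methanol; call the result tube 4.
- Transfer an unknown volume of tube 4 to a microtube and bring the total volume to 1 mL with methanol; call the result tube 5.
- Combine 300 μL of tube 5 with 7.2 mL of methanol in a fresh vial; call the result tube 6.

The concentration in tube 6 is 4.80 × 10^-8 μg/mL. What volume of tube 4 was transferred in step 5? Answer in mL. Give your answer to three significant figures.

0.200 mL

Step 1: 50-fold → factor 50
Step 2: 5 mL brought to 25 mL → factor 25/5 = 5
Step 3: 100-fold → factor 100
Step 4: 75 μL brought to 0.6 mL → factor 600/75 = 8
Step 5: v brought to 1 mL → factor = 1 mL/v
Step 6: 300 μL + 7.2 mL = 7500 μL total → factor 7500/300 = 25
Product of known-step factors = 5 × 10^6
Overall factor = 1.20 μg/mL / (4.80 × 10^-8 μg/mL) = 2.5 × 10^7
Step-5 factor = 2.5 × 10^7 / 5 × 10^6 = 5
v = 1 mL / 5 = 0.200 mL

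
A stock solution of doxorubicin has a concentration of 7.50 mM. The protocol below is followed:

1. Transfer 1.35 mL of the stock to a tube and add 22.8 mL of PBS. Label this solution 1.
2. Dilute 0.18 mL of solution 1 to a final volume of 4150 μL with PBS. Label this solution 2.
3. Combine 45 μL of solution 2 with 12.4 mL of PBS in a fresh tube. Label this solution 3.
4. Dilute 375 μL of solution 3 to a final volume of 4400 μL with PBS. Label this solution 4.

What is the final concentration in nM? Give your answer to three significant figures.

5.60 nM

Step 1: 1.35 mL + 22.8 mL = 24.15 mL total → factor 24.15/1.35 = 17.889
Step 2: 0.18 mL brought to 4150 μL → factor 4.15/0.18 = 23.056
Step 3: 45 μL + 12.4 mL = 12445 μL total → factor 12445/45 = 276.56
Step 4: 375 μL brought to 4400 μL → factor 4400/375 = 11.733
Overall dilution factor = 17.889 × 23.056 × 276.56 × 11.733 = 1.3383 × 10^6
Final = 7.50 mM / 1.3383 × 10^6 = 5.604 × 10^-6 mM = 5.60 nM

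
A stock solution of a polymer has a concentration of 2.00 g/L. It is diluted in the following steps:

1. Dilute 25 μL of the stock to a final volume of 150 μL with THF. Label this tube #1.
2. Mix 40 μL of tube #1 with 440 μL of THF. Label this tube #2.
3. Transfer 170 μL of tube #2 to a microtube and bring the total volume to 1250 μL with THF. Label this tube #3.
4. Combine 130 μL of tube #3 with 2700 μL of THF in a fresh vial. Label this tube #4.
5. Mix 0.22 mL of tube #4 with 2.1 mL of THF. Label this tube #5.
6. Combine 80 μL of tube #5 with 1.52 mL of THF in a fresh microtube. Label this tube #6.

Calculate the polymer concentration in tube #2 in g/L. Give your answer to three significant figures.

Step 1: 25 μL brought to 150 μL → factor 150/25 = 6
Step 2: 40 μL + 440 μL = 480 μL total → factor 480/40 = 12
Dilution factor through tube #2 = 6 × 12 = 72
[tube #2] = 2.00 g/L / 72 = 0.0278 g/L

0.0278 g/L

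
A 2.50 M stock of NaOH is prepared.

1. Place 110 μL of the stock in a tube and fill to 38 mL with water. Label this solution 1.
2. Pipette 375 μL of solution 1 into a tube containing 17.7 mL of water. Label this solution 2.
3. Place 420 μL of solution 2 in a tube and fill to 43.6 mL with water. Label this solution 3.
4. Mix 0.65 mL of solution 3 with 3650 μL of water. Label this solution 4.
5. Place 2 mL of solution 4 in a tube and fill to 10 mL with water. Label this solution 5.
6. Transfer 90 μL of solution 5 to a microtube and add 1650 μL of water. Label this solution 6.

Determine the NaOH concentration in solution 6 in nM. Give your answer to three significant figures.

2.26 nM

Step 1: 110 μL brought to 38 mL → factor 38000/110 = 345.45
Step 2: 375 μL + 17.7 mL = 18075 μL total → factor 18075/375 = 48.2
Step 3: 420 μL brought to 43.6 mL → factor 43600/420 = 103.81
Step 4: 0.65 mL + 3650 μL = 4.3 mL total → factor 4.3/0.65 = 6.6154
Step 5: 2 mL brought to 10 mL → factor 10/2 = 5
Step 6: 90 μL + 1650 μL = 1740 μL total → factor 1740/90 = 19.333
Overall dilution factor = 345.45 × 48.2 × 103.81 × 6.6154 × 5 × 19.333 = 1.1054 × 10^9
Final = 2.50 M / 1.1054 × 10^9 = 2.262 × 10^-9 M = 2.26 nM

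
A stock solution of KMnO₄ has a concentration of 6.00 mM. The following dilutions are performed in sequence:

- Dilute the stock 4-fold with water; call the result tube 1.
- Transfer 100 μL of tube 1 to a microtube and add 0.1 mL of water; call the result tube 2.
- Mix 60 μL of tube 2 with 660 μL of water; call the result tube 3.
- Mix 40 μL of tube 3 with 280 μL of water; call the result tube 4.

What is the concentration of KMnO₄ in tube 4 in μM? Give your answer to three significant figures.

7.81 μM

Step 1: 4-fold → factor 4
Step 2: 100 μL + 0.1 mL = 200 μL total → factor 200/100 = 2
Step 3: 60 μL + 660 μL = 720 μL total → factor 720/60 = 12
Step 4: 40 μL + 280 μL = 320 μL total → factor 320/40 = 8
Overall dilution factor = 4 × 2 × 12 × 8 = 768
Final = 6.00 mM / 768 = 0.007812 mM = 7.81 μM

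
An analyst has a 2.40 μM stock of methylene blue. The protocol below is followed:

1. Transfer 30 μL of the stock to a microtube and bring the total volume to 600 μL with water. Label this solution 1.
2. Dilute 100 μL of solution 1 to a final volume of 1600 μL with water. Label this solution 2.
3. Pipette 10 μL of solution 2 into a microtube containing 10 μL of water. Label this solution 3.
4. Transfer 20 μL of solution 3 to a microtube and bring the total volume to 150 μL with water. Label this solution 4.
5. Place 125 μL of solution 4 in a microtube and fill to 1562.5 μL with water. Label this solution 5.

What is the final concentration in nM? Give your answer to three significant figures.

Step 1: 30 μL brought to 600 μL → factor 600/30 = 20
Step 2: 100 μL brought to 1600 μL → factor 1600/100 = 16
Step 3: 10 μL + 10 μL = 20 μL total → factor 20/10 = 2
Step 4: 20 μL brought to 150 μL → factor 150/20 = 7.5
Step 5: 125 μL brought to 1562.5 μL → factor 1562.5/125 = 12.5
Overall dilution factor = 20 × 16 × 2 × 7.5 × 12.5 = 60000
Final = 2.40 μM / 60000 = 4.000 × 10^-5 μM = 0.0400 nM

0.0400 nM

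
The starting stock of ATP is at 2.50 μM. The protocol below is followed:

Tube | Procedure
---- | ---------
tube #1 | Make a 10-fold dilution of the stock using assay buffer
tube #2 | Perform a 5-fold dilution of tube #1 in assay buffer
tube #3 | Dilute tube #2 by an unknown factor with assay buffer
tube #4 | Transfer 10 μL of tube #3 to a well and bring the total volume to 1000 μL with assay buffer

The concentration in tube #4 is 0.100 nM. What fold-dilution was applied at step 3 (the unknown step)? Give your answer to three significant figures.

Step 1: 10-fold → factor 10
Step 2: 5-fold → factor 5
Step 3: unknown factor x
Step 4: 10 μL brought to 1000 μL → factor 1000/10 = 100
Product of known-step factors = 5000
Overall factor = 2.50 μM / (0.100 nM) = 25000
x = 25000 / 5000 = 5.00

5.00-fold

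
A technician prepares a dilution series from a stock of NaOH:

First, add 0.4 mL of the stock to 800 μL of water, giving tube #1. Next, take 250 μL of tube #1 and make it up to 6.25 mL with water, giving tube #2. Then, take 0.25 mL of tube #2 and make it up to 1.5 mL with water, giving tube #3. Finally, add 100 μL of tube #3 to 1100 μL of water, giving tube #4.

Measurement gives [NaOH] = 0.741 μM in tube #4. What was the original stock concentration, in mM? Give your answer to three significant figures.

4.00 mM

Step 1: 0.4 mL + 800 μL = 1.2 mL total → factor 1.2/0.4 = 3
Step 2: 250 μL brought to 6.25 mL → factor 6250/250 = 25
Step 3: 0.25 mL brought to 1.5 mL → factor 1.5/0.25 = 6
Step 4: 100 μL + 1100 μL = 1200 μL total → factor 1200/100 = 12
Overall dilution factor = 3 × 25 × 6 × 12 = 5400
Stock = 0.741 μM × 5400 = 4001 μM = 4.00 mM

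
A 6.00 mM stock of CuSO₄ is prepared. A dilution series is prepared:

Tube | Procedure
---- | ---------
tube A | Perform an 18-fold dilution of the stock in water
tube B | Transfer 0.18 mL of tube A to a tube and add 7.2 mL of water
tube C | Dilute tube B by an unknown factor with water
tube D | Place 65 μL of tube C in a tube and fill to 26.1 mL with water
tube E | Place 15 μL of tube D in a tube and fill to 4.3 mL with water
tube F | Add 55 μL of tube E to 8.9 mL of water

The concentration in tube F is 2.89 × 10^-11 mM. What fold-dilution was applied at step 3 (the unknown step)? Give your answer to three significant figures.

15.0-fold

Step 1: 18-fold → factor 18
Step 2: 0.18 mL + 7.2 mL = 7.38 mL total → factor 7.38/0.18 = 41
Step 3: unknown factor x
Step 4: 65 μL brought to 26.1 mL → factor 26100/65 = 401.54
Step 5: 15 μL brought to 4.3 mL → factor 4300/15 = 286.67
Step 6: 55 μL + 8.9 mL = 8955 μL total → factor 8955/55 = 162.82
Product of known-step factors = 1.3831 × 10^10
Overall factor = 6.00 mM / (2.89 × 10^-11 mM) = 2.0761 × 10^11
x = 2.0761 × 10^11 / 1.3831 × 10^10 = 15.0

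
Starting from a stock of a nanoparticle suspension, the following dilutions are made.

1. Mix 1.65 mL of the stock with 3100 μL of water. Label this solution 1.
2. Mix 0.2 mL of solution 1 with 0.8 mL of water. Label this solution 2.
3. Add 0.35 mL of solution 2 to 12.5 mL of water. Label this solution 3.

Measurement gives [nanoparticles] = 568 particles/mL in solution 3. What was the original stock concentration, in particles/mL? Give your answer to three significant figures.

Step 1: 1.65 mL + 3100 μL = 4.75 mL total → factor 4.75/1.65 = 2.8788
Step 2: 0.2 mL + 0.8 mL = 1 mL total → factor 1/0.2 = 5
Step 3: 0.35 mL + 12.5 mL = 12.85 mL total → factor 12.85/0.35 = 36.714
Overall dilution factor = 2.8788 × 5 × 36.714 = 528.46
Stock = 568 particles/mL × 528.46 = 3.00 × 10^5 particles/mL

3.00 × 10^5 particles/mL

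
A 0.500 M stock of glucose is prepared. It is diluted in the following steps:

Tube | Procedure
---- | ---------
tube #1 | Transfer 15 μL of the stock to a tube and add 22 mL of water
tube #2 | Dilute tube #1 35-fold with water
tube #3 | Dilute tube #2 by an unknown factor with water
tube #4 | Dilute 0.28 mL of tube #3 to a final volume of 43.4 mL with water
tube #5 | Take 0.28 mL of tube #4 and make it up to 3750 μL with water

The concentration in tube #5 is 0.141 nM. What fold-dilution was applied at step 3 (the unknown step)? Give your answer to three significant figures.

33.3-fold

Step 1: 15 μL + 22 mL = 22015 μL total → factor 22015/15 = 1467.7
Step 2: 35-fold → factor 35
Step 3: unknown factor x
Step 4: 0.28 mL brought to 43.4 mL → factor 43.4/0.28 = 155
Step 5: 0.28 mL brought to 3750 μL → factor 3.75/0.28 = 13.393
Product of known-step factors = 1.0664 × 10^8
Overall factor = 0.500 M / (0.141 nM) = 3.5461 × 10^9
x = 3.5461 × 10^9 / 1.0664 × 10^8 = 33.3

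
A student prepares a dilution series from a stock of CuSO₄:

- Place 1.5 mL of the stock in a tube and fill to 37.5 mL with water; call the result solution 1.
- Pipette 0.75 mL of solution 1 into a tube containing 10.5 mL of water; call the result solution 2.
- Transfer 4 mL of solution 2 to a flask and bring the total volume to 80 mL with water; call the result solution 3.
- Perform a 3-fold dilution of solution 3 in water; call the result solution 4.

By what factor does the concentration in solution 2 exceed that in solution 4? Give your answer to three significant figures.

Step 1: 1.5 mL brought to 37.5 mL → factor 37.5/1.5 = 25
Step 2: 0.75 mL + 10.5 mL = 11.25 mL total → factor 11.25/0.75 = 15
Step 3: 4 mL brought to 80 mL → factor 80/4 = 20
Step 4: 3-fold → factor 3
Dilution factor to solution 2 = 375; to solution 4 = 22500
[solution 2]/[solution 4] = (factor to solution 4)/(factor to solution 2) = 22500/375 = 60.0

60.0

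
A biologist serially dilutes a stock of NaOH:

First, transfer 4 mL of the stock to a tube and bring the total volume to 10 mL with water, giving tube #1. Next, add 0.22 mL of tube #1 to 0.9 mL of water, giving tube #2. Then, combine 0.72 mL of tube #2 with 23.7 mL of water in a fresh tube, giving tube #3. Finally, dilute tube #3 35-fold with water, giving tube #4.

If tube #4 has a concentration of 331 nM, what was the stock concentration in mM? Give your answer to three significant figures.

5.00 mM

Step 1: 4 mL brought to 10 mL → factor 10/4 = 2.5
Step 2: 0.22 mL + 0.9 mL = 1.12 mL total → factor 1.12/0.22 = 5.0909
Step 3: 0.72 mL + 23.7 mL = 24.42 mL total → factor 24.42/0.72 = 33.917
Step 4: 35-fold → factor 35
Overall dilution factor = 2.5 × 5.0909 × 33.917 × 35 = 15108
Stock = 331 nM × 15108 = 5.001 × 10^6 nM = 5.00 mM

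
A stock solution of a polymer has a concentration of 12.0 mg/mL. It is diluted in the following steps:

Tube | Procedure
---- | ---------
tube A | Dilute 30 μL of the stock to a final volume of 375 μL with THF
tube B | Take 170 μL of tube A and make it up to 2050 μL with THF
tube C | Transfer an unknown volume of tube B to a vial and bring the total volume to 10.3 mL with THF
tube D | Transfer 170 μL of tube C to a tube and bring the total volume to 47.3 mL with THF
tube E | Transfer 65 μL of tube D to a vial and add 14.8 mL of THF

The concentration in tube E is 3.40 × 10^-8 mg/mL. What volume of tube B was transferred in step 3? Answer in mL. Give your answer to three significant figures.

Step 1: 30 μL brought to 375 μL → factor 375/30 = 12.5
Step 2: 170 μL brought to 2050 μL → factor 2050/170 = 12.059
Step 3: v brought to 10.3 mL → factor = 10.3 mL/v
Step 4: 170 μL brought to 47.3 mL → factor 47300/170 = 278.24
Step 5: 65 μL + 14.8 mL = 14865 μL total → factor 14865/65 = 228.69
Product of known-step factors = 9.5913 × 10^6
Overall factor = 12.0 mg/mL / (3.40 × 10^-8 mg/mL) = 3.5294 × 10^8
Step-3 factor = 3.5294 × 10^8 / 9.5913 × 10^6 = 36.798
v = 10.3 mL / 36.798 = 0.280 mL

0.280 mL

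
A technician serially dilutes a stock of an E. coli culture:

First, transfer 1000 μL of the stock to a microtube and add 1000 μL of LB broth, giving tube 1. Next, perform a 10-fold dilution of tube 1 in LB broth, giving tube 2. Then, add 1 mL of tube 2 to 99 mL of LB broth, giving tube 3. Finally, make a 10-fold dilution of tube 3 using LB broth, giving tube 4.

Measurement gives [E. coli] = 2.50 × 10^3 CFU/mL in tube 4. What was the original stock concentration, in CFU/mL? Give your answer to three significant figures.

Step 1: 1000 μL + 1000 μL = 2000 μL total → factor 2000/1000 = 2
Step 2: 10-fold → factor 10
Step 3: 1 mL + 99 mL = 100 mL total → factor 100/1 = 100
Step 4: 10-fold → factor 10
Overall dilution factor = 2 × 10 × 100 × 10 = 20000
Stock = 2.50 × 10^3 CFU/mL × 20000 = 5.00 × 10^7 CFU/mL

5.00 × 10^7 CFU/mL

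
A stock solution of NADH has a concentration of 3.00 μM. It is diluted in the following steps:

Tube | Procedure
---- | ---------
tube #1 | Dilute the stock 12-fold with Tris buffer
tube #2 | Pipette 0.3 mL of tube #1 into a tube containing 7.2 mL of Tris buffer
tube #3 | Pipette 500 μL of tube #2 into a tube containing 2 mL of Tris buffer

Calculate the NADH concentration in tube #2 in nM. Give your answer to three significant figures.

10.0 nM

Step 1: 12-fold → factor 12
Step 2: 0.3 mL + 7.2 mL = 7.5 mL total → factor 7.5/0.3 = 25
Dilution factor through tube #2 = 12 × 25 = 300
[tube #2] = 3.00 μM / 300 = 0.01000 μM = 10.0 nM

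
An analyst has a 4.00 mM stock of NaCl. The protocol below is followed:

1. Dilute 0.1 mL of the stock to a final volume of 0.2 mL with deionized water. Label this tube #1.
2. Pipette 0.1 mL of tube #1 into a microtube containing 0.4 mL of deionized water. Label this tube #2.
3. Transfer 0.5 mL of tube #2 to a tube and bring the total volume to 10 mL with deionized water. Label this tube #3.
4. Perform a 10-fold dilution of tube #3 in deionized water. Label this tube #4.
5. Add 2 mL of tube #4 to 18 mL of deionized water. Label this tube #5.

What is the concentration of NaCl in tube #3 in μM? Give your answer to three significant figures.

20.0 μM

Step 1: 0.1 mL brought to 0.2 mL → factor 0.2/0.1 = 2
Step 2: 0.1 mL + 0.4 mL = 0.5 mL total → factor 0.5/0.1 = 5
Step 3: 0.5 mL brought to 10 mL → factor 10/0.5 = 20
Dilution factor through tube #3 = 2 × 5 × 20 = 200
[tube #3] = 4.00 mM / 200 = 0.02000 mM = 20.0 μM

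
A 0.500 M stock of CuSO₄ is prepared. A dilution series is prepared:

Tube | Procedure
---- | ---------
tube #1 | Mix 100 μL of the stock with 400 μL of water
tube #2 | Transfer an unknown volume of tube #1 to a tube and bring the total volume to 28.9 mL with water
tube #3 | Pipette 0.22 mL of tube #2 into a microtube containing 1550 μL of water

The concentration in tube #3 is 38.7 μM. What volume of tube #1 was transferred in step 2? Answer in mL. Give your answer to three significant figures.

0.0900 mL

Step 1: 100 μL + 400 μL = 500 μL total → factor 500/100 = 5
Step 2: v brought to 28.9 mL → factor = 28.9 mL/v
Step 3: 0.22 mL + 1550 μL = 1.77 mL total → factor 1.77/0.22 = 8.0455
Product of known-step factors = 40.227
Overall factor = 0.500 M / (38.7 μM) = 12920
Step-2 factor = 12920 / 40.227 = 321.17
v = 28.9 mL / 321.17 = 0.0900 mL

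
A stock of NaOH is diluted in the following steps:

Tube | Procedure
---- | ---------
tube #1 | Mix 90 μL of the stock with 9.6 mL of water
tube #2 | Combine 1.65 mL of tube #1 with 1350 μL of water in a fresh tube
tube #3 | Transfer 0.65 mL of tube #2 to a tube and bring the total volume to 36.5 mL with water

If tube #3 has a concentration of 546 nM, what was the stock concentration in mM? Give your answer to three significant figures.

Step 1: 90 μL + 9.6 mL = 9690 μL total → factor 9690/90 = 107.67
Step 2: 1.65 mL + 1350 μL = 3 mL total → factor 3/1.65 = 1.8182
Step 3: 0.65 mL brought to 36.5 mL → factor 36.5/0.65 = 56.154
Overall dilution factor = 107.67 × 1.8182 × 56.154 = 10993
Stock = 546 nM × 10993 = 6.002 × 10^6 nM = 6.00 mM

6.00 mM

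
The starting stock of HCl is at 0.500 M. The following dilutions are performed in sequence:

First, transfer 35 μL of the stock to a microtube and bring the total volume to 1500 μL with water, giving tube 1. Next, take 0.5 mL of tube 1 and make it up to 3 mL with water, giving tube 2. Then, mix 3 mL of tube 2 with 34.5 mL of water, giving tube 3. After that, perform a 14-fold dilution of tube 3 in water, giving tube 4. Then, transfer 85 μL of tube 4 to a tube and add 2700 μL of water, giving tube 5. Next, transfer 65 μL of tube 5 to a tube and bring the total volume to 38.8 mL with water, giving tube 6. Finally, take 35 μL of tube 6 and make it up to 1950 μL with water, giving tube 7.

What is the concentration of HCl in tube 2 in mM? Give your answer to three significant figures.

Step 1: 35 μL brought to 1500 μL → factor 1500/35 = 42.857
Step 2: 0.5 mL brought to 3 mL → factor 3/0.5 = 6
Dilution factor through tube 2 = 42.857 × 6 = 257.14
[tube 2] = 0.500 M / 257.14 = 0.001944 M = 1.94 mM

1.94 mM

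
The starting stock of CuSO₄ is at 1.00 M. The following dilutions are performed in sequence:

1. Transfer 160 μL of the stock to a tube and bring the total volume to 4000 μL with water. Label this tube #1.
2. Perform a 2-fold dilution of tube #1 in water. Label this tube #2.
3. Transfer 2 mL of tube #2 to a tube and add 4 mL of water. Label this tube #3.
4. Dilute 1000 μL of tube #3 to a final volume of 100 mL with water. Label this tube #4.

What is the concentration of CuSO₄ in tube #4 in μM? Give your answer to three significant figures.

Step 1: 160 μL brought to 4000 μL → factor 4000/160 = 25
Step 2: 2-fold → factor 2
Step 3: 2 mL + 4 mL = 6 mL total → factor 6/2 = 3
Step 4: 1000 μL brought to 100 mL → factor 1 × 10^5/1000 = 100
Overall dilution factor = 25 × 2 × 3 × 100 = 15000
Final = 1.00 M / 15000 = 6.667 × 10^-5 M = 66.7 μM

66.7 μM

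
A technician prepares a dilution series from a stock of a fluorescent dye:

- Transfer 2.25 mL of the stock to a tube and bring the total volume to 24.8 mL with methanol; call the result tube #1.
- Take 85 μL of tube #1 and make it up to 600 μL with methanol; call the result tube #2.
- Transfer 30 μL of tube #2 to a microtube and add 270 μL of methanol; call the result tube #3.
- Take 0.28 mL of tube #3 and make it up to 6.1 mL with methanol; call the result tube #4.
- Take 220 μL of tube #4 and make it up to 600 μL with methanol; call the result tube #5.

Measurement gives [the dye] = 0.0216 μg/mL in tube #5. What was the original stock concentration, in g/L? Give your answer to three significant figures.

0.999 g/L

Step 1: 2.25 mL brought to 24.8 mL → factor 24.8/2.25 = 11.022
Step 2: 85 μL brought to 600 μL → factor 600/85 = 7.0588
Step 3: 30 μL + 270 μL = 300 μL total → factor 300/30 = 10
Step 4: 0.28 mL brought to 6.1 mL → factor 6.1/0.28 = 21.786
Step 5: 220 μL brought to 600 μL → factor 600/220 = 2.7273
Overall dilution factor = 11.022 × 7.0588 × 10 × 21.786 × 2.7273 = 46228
Stock = 0.0216 μg/mL × 46228 = 998.5 μg/mL = 0.999 g/L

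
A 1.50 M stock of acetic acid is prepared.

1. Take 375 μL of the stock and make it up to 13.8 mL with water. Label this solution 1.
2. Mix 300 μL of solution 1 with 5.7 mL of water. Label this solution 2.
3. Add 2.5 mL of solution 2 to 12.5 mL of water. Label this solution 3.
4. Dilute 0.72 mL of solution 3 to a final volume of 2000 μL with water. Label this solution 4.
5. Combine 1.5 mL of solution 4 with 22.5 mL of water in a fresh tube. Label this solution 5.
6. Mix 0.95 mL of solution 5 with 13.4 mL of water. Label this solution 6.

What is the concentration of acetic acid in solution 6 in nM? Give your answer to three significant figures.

506 nM

Step 1: 375 μL brought to 13.8 mL → factor 13800/375 = 36.8
Step 2: 300 μL + 5.7 mL = 6000 μL total → factor 6000/300 = 20
Step 3: 2.5 mL + 12.5 mL = 15 mL total → factor 15/2.5 = 6
Step 4: 0.72 mL brought to 2000 μL → factor 2/0.72 = 2.7778
Step 5: 1.5 mL + 22.5 mL = 24 mL total → factor 24/1.5 = 16
Step 6: 0.95 mL + 13.4 mL = 14.35 mL total → factor 14.35/0.95 = 15.105
Overall dilution factor = 36.8 × 20 × 6 × 2.7778 × 16 × 15.105 = 2.9647 × 10^6
Final = 1.50 M / 2.9647 × 10^6 = 5.060 × 10^-7 M = 506 nM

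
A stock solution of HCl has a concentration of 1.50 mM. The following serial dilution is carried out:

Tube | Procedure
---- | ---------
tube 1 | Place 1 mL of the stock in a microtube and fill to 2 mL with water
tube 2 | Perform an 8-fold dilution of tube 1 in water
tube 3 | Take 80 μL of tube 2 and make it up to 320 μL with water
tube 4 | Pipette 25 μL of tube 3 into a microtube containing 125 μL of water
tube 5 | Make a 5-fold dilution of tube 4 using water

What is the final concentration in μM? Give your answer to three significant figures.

0.781 μM

Step 1: 1 mL brought to 2 mL → factor 2/1 = 2
Step 2: 8-fold → factor 8
Step 3: 80 μL brought to 320 μL → factor 320/80 = 4
Step 4: 25 μL + 125 μL = 150 μL total → factor 150/25 = 6
Step 5: 5-fold → factor 5
Overall dilution factor = 2 × 8 × 4 × 6 × 5 = 1920
Final = 1.50 mM / 1920 = 0.0007813 mM = 0.781 μM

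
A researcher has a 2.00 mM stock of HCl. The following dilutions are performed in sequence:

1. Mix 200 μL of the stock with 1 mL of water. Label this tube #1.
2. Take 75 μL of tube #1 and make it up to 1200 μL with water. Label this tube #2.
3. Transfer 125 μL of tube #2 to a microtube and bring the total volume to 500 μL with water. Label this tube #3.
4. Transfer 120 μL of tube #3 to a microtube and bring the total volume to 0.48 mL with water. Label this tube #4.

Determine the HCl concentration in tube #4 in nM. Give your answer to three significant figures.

Step 1: 200 μL + 1 mL = 1200 μL total → factor 1200/200 = 6
Step 2: 75 μL brought to 1200 μL → factor 1200/75 = 16
Step 3: 125 μL brought to 500 μL → factor 500/125 = 4
Step 4: 120 μL brought to 0.48 mL → factor 480/120 = 4
Overall dilution factor = 6 × 16 × 4 × 4 = 1536
Final = 2.00 mM / 1536 = 0.001302 mM = 1.30 × 10^3 nM

1.30 × 10^3 nM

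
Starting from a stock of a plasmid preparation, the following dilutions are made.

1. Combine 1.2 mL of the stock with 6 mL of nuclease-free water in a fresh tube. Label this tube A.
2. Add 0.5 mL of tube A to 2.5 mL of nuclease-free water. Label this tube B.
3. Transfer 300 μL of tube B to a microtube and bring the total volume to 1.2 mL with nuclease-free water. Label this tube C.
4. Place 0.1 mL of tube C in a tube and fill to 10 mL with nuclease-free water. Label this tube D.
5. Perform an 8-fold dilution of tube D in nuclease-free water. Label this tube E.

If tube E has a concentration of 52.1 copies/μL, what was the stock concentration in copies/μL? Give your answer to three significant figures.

Step 1: 1.2 mL + 6 mL = 7.2 mL total → factor 7.2/1.2 = 6
Step 2: 0.5 mL + 2.5 mL = 3 mL total → factor 3/0.5 = 6
Step 3: 300 μL brought to 1.2 mL → factor 1200/300 = 4
Step 4: 0.1 mL brought to 10 mL → factor 10/0.1 = 100
Step 5: 8-fold → factor 8
Overall dilution factor = 6 × 6 × 4 × 100 × 8 = 1.152 × 10^5
Stock = 52.1 copies/μL × 1.152 × 10^5 = 6.00 × 10^6 copies/μL

6.00 × 10^6 copies/μL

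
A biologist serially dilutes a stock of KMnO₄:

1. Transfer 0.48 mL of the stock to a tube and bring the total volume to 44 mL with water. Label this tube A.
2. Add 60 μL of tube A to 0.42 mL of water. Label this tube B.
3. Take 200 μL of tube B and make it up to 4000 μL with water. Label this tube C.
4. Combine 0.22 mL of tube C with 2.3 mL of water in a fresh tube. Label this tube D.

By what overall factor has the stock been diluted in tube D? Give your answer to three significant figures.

1.68 × 10^5

Step 1: 0.48 mL brought to 44 mL → factor 44/0.48 = 91.667
Step 2: 60 μL + 0.42 mL = 480 μL total → factor 480/60 = 8
Step 3: 200 μL brought to 4000 μL → factor 4000/200 = 20
Step 4: 0.22 mL + 2.3 mL = 2.52 mL total → factor 2.52/0.22 = 11.455
Overall dilution factor = 91.667 × 8 × 20 × 11.455 = 1.68 × 10^5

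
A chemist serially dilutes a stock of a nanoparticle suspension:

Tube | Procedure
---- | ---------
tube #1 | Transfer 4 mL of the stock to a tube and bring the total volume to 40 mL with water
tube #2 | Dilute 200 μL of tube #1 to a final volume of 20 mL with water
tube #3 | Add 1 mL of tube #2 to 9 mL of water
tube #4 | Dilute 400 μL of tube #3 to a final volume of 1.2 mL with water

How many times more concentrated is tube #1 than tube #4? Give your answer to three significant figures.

Step 1: 4 mL brought to 40 mL → factor 40/4 = 10
Step 2: 200 μL brought to 20 mL → factor 20000/200 = 100
Step 3: 1 mL + 9 mL = 10 mL total → factor 10/1 = 10
Step 4: 400 μL brought to 1.2 mL → factor 1200/400 = 3
Dilution factor to tube #1 = 10; to tube #4 = 30000
[tube #1]/[tube #4] = (factor to tube #4)/(factor to tube #1) = 30000/10 = 3.00 × 10^3

3.00 × 10^3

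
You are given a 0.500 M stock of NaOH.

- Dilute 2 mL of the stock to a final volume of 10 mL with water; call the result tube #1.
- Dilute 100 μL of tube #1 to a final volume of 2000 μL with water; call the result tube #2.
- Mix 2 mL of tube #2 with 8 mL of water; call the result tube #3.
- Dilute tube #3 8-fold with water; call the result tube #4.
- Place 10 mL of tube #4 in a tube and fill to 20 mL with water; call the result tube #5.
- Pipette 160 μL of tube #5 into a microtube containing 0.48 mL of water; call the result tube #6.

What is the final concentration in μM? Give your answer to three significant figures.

Step 1: 2 mL brought to 10 mL → factor 10/2 = 5
Step 2: 100 μL brought to 2000 μL → factor 2000/100 = 20
Step 3: 2 mL + 8 mL = 10 mL total → factor 10/2 = 5
Step 4: 8-fold → factor 8
Step 5: 10 mL brought to 20 mL → factor 20/10 = 2
Step 6: 160 μL + 0.48 mL = 640 μL total → factor 640/160 = 4
Overall dilution factor = 5 × 20 × 5 × 8 × 2 × 4 = 32000
Final = 0.500 M / 32000 = 1.563 × 10^-5 M = 15.6 μM

15.6 μM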